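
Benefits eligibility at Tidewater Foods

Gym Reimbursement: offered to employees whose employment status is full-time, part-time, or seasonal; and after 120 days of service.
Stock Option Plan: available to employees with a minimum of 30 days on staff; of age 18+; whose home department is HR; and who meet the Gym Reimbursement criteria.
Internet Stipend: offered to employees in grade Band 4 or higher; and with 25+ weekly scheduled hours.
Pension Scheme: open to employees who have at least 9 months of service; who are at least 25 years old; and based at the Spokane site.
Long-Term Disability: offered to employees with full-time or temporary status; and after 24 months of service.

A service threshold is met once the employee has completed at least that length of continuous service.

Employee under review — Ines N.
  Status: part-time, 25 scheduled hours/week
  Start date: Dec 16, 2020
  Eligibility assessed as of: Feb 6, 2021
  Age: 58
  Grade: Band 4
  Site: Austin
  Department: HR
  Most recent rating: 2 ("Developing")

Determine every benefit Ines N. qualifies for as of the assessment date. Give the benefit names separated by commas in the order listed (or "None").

Service from Dec 16, 2020 to Feb 6, 2021: 52 days.
Gym Reimbursement — status part-time ✓; service 52 days < 120 days ✗ → not eligible.
Stock Option Plan — service 52 days ≥ 30 days ✓; age 58 ≥ 18 ✓; dept HR ✓; not eligible for Gym Reimbursement ✗ → not eligible.
Internet Stipend — grade Band 4 ≥ Band 4 ✓; 25 hrs/wk ≥ 25 ✓ → eligible.
Pension Scheme — service 52 days < 9 months (≈270 days) ✗ → not eligible.
Long-Term Disability — status part-time ✗ (requires full-time or temporary) → not eligible.

Internet Stipend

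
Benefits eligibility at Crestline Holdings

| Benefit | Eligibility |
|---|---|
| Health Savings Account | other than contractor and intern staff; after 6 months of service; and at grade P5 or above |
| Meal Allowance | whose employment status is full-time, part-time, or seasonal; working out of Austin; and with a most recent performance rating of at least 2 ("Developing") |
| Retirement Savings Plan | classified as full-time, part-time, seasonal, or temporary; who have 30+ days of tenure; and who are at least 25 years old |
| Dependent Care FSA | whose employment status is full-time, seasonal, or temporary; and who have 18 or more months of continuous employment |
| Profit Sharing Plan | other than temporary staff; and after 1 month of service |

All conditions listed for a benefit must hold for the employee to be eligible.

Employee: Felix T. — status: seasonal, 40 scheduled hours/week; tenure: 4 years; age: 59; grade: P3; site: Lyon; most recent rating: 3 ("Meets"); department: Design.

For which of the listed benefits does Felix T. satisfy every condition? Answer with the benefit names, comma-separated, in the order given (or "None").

Retirement Savings Plan, Dependent Care FSA, Profit Sharing Plan

Health Savings Account — status seasonal ✓ (not excluded); service 4 years ≥ 6 months (≈180 days) ✓; grade P3 < P5 ✗ → not eligible.
Meal Allowance — status seasonal ✓; site Lyon ✗ (not Austin) → not eligible.
Retirement Savings Plan — status seasonal ✓; service 4 years ≥ 30 days ✓; age 59 ≥ 25 ✓ → eligible.
Dependent Care FSA — status seasonal ✓; service 4 years ≥ 18 months (≈540 days) ✓ → eligible.
Profit Sharing Plan — status seasonal ✓ (not excluded); service 4 years ≥ 1 month (≈30 days) ✓ → eligible.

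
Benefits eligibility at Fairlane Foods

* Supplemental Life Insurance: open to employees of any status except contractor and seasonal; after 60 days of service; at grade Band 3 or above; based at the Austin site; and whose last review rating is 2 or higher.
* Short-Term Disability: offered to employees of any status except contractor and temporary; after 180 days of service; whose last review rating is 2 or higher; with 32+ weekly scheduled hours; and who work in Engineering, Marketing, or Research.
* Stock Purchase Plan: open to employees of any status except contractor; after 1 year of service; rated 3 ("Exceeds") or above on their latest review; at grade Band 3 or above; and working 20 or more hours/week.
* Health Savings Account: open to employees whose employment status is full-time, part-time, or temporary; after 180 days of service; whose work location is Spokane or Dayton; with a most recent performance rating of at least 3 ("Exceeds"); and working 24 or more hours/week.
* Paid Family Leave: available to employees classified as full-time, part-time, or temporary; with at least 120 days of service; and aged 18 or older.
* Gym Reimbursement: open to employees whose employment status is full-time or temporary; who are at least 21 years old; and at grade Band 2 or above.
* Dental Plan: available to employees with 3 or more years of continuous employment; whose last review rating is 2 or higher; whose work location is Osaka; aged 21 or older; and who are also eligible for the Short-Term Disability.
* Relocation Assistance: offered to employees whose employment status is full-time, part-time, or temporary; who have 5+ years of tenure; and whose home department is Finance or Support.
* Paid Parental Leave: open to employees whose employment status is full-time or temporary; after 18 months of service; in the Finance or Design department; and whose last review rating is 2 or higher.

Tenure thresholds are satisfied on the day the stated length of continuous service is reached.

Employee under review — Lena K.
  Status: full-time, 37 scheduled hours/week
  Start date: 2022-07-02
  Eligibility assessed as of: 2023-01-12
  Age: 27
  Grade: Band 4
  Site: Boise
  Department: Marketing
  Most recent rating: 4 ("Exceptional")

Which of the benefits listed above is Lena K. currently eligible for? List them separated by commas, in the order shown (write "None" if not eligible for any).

Service from 2022-07-02 to 2023-01-12: 194 days.
Supplemental Life Insurance — status full-time ✓ (not excluded); service 194 days ≥ 60 days ✓; grade Band 4 ≥ Band 3 ✓; site Boise ✗ (not Austin) → not eligible.
Short-Term Disability — status full-time ✓ (not excluded); service 194 days ≥ 180 days ✓; rating 4 ≥ 2 ✓; 37 hrs/wk ≥ 32 ✓; dept Marketing ✓ → eligible.
Stock Purchase Plan — status full-time ✓ (not excluded); service 194 days < 1 year (≈365 days) ✗ → not eligible.
Health Savings Account — status full-time ✓; service 194 days ≥ 180 days ✓; site Boise ✗ (not Spokane or Dayton) → not eligible.
Paid Family Leave — status full-time ✓; service 194 days ≥ 120 days ✓; age 27 ≥ 18 ✓ → eligible.
Gym Reimbursement — status full-time ✓; age 27 ≥ 21 ✓; grade Band 4 ≥ Band 2 ✓ → eligible.
Dental Plan — service 194 days < 3 years (≈1095 days) ✗ → not eligible.
Relocation Assistance — status full-time ✓; service 194 days < 5 years (≈1825 days) ✗ → not eligible.
Paid Parental Leave — status full-time ✓; service 194 days < 18 months (≈540 days) ✗ → not eligible.

Short-Term Disability, Paid Family Leave, Gym Reimbursement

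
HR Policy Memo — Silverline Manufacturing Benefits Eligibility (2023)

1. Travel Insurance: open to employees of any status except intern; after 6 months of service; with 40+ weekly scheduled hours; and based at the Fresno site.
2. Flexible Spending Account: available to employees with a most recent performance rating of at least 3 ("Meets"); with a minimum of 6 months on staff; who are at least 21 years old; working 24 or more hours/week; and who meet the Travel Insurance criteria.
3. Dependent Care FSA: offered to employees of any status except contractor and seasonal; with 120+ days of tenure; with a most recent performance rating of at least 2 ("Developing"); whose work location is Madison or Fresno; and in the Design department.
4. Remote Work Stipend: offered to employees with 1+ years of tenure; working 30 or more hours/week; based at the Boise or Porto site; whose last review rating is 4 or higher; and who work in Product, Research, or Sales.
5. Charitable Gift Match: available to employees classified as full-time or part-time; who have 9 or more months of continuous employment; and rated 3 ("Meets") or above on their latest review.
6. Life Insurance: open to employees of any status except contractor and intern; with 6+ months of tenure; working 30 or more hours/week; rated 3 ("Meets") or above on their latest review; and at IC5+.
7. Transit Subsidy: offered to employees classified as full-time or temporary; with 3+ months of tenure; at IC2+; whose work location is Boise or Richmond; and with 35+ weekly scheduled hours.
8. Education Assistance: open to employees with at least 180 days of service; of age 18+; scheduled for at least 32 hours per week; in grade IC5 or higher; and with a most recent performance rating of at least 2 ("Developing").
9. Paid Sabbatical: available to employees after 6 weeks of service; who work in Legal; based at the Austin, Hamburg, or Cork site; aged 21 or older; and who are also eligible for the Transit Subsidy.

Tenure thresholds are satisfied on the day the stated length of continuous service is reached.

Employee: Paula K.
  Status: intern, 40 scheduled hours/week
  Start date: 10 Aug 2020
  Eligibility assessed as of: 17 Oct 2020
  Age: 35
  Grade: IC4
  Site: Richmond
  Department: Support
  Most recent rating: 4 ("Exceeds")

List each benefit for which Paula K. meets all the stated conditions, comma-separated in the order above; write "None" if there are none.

Service from 10 Aug 2020 to 17 Oct 2020: 68 days.
Travel Insurance — status intern ✗ (excluded) → not eligible.
Flexible Spending Account — rating 4 ≥ 3 ✓; service 68 days < 6 months (≈180 days) ✗ → not eligible.
Dependent Care FSA — status intern ✓ (not excluded); service 68 days < 120 days ✗ → not eligible.
Remote Work Stipend — service 68 days < 1 year (≈365 days) ✗ → not eligible.
Charitable Gift Match — status intern ✗ (requires full-time or part-time) → not eligible.
Life Insurance — status intern ✗ (excluded) → not eligible.
Transit Subsidy — status intern ✗ (requires full-time or temporary) → not eligible.
Education Assistance — service 68 days < 180 days ✗ → not eligible.
Paid Sabbatical — service 68 days ≥ 6 weeks (≈42 days) ✓; dept Support ✗ → not eligible.

None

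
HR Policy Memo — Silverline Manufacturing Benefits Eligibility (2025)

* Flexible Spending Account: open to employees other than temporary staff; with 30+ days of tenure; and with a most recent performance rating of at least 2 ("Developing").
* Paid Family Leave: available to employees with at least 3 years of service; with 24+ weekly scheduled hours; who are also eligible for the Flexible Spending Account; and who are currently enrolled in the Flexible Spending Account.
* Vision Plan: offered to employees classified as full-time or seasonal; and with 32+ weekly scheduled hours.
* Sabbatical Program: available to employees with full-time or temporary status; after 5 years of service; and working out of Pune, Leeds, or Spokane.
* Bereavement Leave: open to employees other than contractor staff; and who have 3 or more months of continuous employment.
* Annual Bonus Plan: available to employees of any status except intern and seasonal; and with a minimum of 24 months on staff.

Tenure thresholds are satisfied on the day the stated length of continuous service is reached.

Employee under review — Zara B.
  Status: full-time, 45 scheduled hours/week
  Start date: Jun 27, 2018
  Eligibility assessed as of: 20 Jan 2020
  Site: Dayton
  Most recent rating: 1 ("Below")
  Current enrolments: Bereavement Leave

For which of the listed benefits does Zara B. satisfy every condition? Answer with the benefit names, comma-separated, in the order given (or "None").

Service from Jun 27, 2018 to 20 Jan 2020: 572 days.
Flexible Spending Account — status full-time ✓ (not excluded); service 572 days ≥ 30 days ✓; rating 1 < 2 ✗ → not eligible.
Paid Family Leave — service 572 days < 3 years (≈1095 days) ✗ → not eligible.
Vision Plan — status full-time ✓; 45 hrs/wk ≥ 32 ✓ → eligible.
Sabbatical Program — status full-time ✓; service 572 days < 5 years (≈1825 days) ✗ → not eligible.
Bereavement Leave — status full-time ✓ (not excluded); service 572 days ≥ 3 months (≈90 days) ✓ → eligible.
Annual Bonus Plan — status full-time ✓ (not excluded); service 572 days < 24 months (≈720 days) ✗ → not eligible.

Vision Plan, Bereavement Leave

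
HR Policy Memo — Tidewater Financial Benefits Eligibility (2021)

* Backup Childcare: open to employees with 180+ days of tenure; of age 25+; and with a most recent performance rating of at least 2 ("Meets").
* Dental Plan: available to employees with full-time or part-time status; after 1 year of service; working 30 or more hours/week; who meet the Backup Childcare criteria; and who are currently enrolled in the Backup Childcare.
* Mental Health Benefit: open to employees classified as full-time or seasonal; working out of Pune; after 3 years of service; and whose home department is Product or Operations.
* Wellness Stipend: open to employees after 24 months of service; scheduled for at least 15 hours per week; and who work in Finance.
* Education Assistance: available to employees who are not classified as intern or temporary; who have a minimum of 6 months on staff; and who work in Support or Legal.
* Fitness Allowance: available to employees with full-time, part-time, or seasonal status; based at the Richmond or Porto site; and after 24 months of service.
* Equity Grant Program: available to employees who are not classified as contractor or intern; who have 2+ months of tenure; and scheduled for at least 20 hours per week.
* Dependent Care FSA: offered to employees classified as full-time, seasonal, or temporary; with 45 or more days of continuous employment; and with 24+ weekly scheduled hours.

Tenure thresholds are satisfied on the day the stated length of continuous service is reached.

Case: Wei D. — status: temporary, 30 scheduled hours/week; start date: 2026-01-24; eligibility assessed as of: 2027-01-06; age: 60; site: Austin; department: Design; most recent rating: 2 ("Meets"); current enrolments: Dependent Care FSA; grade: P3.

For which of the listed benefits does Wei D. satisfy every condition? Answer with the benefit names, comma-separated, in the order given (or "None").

Backup Childcare, Equity Grant Program, Dependent Care FSA

Service from 2026-01-24 to 2027-01-06: 347 days.
Backup Childcare — service 347 days ≥ 180 days ✓; age 60 ≥ 25 ✓; rating 2 ≥ 2 ✓ → eligible.
Dental Plan — status temporary ✗ (requires full-time or part-time) → not eligible.
Mental Health Benefit — status temporary ✗ (requires full-time or seasonal) → not eligible.
Wellness Stipend — service 347 days < 24 months (≈720 days) ✗ → not eligible.
Education Assistance — status temporary ✗ (excluded) → not eligible.
Fitness Allowance — status temporary ✗ (requires full-time, part-time, or seasonal) → not eligible.
Equity Grant Program — status temporary ✓ (not excluded); service 347 days ≥ 2 months (≈60 days) ✓; 30 hrs/wk ≥ 20 ✓ → eligible.
Dependent Care FSA — status temporary ✓; service 347 days ≥ 45 days ✓; 30 hrs/wk ≥ 24 ✓ → eligible.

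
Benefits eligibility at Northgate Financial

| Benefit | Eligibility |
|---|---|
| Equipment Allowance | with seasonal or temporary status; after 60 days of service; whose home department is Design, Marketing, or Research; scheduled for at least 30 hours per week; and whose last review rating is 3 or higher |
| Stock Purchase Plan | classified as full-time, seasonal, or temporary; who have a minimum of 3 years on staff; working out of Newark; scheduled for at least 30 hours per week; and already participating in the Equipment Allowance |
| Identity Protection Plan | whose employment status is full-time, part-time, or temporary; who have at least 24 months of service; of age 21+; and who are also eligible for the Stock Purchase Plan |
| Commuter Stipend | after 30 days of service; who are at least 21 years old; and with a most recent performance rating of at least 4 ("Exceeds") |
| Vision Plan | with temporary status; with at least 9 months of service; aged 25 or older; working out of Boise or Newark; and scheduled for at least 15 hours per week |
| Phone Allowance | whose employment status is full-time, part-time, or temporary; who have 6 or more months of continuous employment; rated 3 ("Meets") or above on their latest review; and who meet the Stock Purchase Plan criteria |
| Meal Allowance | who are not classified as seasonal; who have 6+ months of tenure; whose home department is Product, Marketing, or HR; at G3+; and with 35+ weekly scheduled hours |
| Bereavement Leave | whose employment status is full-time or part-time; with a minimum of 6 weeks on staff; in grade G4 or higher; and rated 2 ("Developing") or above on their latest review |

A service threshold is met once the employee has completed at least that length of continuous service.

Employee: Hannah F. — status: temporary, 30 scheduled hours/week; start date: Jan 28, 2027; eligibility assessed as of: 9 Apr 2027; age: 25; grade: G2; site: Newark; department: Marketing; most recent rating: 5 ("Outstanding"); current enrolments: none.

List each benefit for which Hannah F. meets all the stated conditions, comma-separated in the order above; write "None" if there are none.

Equipment Allowance, Commuter Stipend

Service from Jan 28, 2027 to 9 Apr 2027: 71 days.
Equipment Allowance — status temporary ✓; service 71 days ≥ 60 days ✓; dept Marketing ✓; 30 hrs/wk ≥ 30 ✓; rating 5 ≥ 3 ✓ → eligible.
Stock Purchase Plan — status temporary ✓; service 71 days < 3 years (≈1095 days) ✗ → not eligible.
Identity Protection Plan — status temporary ✓; service 71 days < 24 months (≈720 days) ✗ → not eligible.
Commuter Stipend — service 71 days ≥ 30 days ✓; age 25 ≥ 21 ✓; rating 5 ≥ 4 ✓ → eligible.
Vision Plan — status temporary ✓; service 71 days < 9 months (≈270 days) ✗ → not eligible.
Phone Allowance — status temporary ✓; service 71 days < 6 months (≈180 days) ✗ → not eligible.
Meal Allowance — status temporary ✓ (not excluded); service 71 days < 6 months (≈180 days) ✗ → not eligible.
Bereavement Leave — status temporary ✗ (requires full-time or part-time) → not eligible.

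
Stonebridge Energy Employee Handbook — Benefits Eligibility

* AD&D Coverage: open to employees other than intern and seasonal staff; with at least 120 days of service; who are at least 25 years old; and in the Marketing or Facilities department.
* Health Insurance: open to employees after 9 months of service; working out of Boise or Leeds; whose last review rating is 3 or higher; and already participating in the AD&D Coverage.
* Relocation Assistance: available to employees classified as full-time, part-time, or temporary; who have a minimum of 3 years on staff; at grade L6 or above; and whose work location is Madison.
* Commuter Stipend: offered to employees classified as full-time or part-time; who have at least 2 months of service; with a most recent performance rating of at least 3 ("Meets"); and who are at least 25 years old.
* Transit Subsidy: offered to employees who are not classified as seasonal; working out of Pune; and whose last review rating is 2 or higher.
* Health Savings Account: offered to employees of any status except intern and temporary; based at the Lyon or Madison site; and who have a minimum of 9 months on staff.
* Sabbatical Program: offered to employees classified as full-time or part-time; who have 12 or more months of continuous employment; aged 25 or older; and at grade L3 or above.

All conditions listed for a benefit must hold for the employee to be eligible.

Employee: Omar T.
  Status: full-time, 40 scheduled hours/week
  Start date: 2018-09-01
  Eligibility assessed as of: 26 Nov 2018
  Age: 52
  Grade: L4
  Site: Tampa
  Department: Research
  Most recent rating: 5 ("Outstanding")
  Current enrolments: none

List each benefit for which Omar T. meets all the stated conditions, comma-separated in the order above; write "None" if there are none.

Commuter Stipend

Service from 2018-09-01 to 26 Nov 2018: 86 days.
AD&D Coverage — status full-time ✓ (not excluded); service 86 days < 120 days ✗ → not eligible.
Health Insurance — service 86 days < 9 months (≈270 days) ✗ → not eligible.
Relocation Assistance — status full-time ✓; service 86 days < 3 years (≈1095 days) ✗ → not eligible.
Commuter Stipend — status full-time ✓; service 86 days ≥ 2 months (≈60 days) ✓; rating 5 ≥ 3 ✓; age 52 ≥ 25 ✓ → eligible.
Transit Subsidy — status full-time ✓ (not excluded); site Tampa ✗ (not Pune) → not eligible.
Health Savings Account — status full-time ✓ (not excluded); site Tampa ✗ (not Lyon or Madison) → not eligible.
Sabbatical Program — status full-time ✓; service 86 days < 12 months (≈360 days) ✗ → not eligible.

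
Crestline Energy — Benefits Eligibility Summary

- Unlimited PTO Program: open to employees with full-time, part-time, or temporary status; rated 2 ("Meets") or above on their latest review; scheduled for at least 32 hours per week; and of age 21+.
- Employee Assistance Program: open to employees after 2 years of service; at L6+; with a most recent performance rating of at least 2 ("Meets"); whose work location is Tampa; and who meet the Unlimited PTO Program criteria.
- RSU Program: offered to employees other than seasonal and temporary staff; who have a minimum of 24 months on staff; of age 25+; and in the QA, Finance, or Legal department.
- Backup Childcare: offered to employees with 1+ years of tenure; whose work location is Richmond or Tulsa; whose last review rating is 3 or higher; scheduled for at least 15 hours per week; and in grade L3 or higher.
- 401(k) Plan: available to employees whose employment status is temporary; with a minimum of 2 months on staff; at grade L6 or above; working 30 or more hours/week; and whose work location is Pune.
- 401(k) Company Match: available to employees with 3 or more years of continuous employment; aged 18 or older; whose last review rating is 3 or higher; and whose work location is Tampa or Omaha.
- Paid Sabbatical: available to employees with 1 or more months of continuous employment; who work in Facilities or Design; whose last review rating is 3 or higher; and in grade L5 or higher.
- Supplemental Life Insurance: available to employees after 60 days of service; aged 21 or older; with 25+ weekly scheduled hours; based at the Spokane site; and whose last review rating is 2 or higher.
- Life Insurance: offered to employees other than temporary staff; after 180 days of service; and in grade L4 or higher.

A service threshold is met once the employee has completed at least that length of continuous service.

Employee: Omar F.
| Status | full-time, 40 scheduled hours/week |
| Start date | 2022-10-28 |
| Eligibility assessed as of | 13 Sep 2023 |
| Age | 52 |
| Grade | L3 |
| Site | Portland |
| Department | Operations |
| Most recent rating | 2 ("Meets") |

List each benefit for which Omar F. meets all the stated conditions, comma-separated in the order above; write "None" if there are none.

Service from 2022-10-28 to 13 Sep 2023: 320 days.
Unlimited PTO Program — status full-time ✓; rating 2 ≥ 2 ✓; 40 hrs/wk ≥ 32 ✓; age 52 ≥ 21 ✓ → eligible.
Employee Assistance Program — service 320 days < 2 years (≈730 days) ✗ → not eligible.
RSU Program — status full-time ✓ (not excluded); service 320 days < 24 months (≈720 days) ✗ → not eligible.
Backup Childcare — service 320 days < 1 year (≈365 days) ✗ → not eligible.
401(k) Plan — status full-time ✗ (requires temporary) → not eligible.
401(k) Company Match — service 320 days < 3 years (≈1095 days) ✗ → not eligible.
Paid Sabbatical — service 320 days ≥ 1 month (≈30 days) ✓; dept Operations ✗ → not eligible.
Supplemental Life Insurance — service 320 days ≥ 60 days ✓; age 52 ≥ 21 ✓; 40 hrs/wk ≥ 25 ✓; site Portland ✗ (not Spokane) → not eligible.
Life Insurance — status full-time ✓ (not excluded); service 320 days ≥ 180 days ✓; grade L3 < L4 ✗ → not eligible.

Unlimited PTO Program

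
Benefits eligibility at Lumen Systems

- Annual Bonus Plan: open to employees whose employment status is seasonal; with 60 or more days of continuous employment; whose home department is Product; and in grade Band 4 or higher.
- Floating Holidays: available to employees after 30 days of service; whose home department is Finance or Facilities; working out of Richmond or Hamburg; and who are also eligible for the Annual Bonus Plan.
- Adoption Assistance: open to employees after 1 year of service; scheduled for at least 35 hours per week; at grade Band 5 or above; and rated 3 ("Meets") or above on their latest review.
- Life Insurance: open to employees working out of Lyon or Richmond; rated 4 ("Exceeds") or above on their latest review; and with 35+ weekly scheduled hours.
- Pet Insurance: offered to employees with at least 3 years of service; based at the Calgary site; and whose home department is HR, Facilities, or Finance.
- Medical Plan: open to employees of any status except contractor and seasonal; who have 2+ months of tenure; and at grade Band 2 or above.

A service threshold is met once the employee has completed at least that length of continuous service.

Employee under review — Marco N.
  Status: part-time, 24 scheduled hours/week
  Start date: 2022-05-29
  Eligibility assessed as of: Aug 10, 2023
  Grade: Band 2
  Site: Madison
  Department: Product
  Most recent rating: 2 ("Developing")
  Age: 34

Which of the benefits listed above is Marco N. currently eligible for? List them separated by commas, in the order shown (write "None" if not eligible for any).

Medical Plan

Service from 2022-05-29 to Aug 10, 2023: 438 days.
Annual Bonus Plan — status part-time ✗ (requires seasonal) → not eligible.
Floating Holidays — service 438 days ≥ 30 days ✓; dept Product ✗ → not eligible.
Adoption Assistance — service 438 days ≥ 1 year (≈365 days) ✓; 24 hrs/wk < 35 ✗ → not eligible.
Life Insurance — site Madison ✗ (not Lyon or Richmond) → not eligible.
Pet Insurance — service 438 days < 3 years (≈1095 days) ✗ → not eligible.
Medical Plan — status part-time ✓ (not excluded); service 438 days ≥ 2 months (≈60 days) ✓; grade Band 2 ≥ Band 2 ✓ → eligible.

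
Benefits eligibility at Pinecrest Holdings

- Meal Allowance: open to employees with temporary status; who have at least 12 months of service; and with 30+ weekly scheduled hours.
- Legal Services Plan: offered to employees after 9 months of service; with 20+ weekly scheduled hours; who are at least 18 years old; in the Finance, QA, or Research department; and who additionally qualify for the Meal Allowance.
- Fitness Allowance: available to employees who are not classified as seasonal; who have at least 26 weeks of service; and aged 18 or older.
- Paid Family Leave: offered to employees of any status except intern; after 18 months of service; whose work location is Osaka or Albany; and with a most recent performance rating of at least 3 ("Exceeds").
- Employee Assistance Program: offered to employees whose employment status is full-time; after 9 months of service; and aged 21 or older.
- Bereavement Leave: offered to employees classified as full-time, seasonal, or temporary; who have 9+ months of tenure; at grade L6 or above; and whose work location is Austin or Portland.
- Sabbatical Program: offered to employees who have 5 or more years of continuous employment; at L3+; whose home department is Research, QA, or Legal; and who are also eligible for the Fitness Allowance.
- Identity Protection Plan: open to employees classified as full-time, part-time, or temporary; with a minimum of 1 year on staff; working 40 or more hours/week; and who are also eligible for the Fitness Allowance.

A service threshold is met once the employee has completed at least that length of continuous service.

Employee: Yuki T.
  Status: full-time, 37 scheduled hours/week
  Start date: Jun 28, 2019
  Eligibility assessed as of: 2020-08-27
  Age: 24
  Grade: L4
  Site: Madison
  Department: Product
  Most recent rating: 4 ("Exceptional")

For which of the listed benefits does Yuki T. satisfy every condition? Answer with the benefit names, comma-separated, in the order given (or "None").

Fitness Allowance, Employee Assistance Program

Service from Jun 28, 2019 to 2020-08-27: 426 days.
Meal Allowance — status full-time ✗ (requires temporary) → not eligible.
Legal Services Plan — service 426 days ≥ 9 months (≈270 days) ✓; 37 hrs/wk ≥ 20 ✓; age 24 ≥ 18 ✓; dept Product ✗ → not eligible.
Fitness Allowance — status full-time ✓ (not excluded); service 426 days ≥ 26 weeks (≈182 days) ✓; age 24 ≥ 18 ✓ → eligible.
Paid Family Leave — status full-time ✓ (not excluded); service 426 days < 18 months (≈540 days) ✗ → not eligible.
Employee Assistance Program — status full-time ✓; service 426 days ≥ 9 months (≈270 days) ✓; age 24 ≥ 21 ✓ → eligible.
Bereavement Leave — status full-time ✓; service 426 days ≥ 9 months (≈270 days) ✓; grade L4 < L6 ✗ → not eligible.
Sabbatical Program — service 426 days < 5 years (≈1825 days) ✗ → not eligible.
Identity Protection Plan — status full-time ✓; service 426 days ≥ 1 year (≈365 days) ✓; 37 hrs/wk < 40 ✗ → not eligible.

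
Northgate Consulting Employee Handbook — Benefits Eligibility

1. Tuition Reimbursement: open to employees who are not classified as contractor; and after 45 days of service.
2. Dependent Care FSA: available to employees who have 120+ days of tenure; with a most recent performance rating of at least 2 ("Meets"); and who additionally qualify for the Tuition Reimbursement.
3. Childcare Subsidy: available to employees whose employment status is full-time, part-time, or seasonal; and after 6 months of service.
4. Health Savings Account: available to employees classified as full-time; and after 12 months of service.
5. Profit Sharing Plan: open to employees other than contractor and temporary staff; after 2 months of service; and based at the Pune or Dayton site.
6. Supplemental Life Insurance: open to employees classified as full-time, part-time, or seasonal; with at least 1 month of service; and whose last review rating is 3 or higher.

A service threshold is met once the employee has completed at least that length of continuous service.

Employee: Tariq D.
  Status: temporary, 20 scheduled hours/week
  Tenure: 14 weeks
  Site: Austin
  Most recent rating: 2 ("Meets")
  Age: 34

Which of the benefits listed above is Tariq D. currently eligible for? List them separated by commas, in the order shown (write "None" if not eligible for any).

Tuition Reimbursement

Tuition Reimbursement — status temporary ✓ (not excluded); service 14 weeks ≥ 45 days ✓ → eligible.
Dependent Care FSA — service 14 weeks < 120 days ✗ → not eligible.
Childcare Subsidy — status temporary ✗ (requires full-time, part-time, or seasonal) → not eligible.
Health Savings Account — status temporary ✗ (requires full-time) → not eligible.
Profit Sharing Plan — status temporary ✗ (excluded) → not eligible.
Supplemental Life Insurance — status temporary ✗ (requires full-time, part-time, or seasonal) → not eligible.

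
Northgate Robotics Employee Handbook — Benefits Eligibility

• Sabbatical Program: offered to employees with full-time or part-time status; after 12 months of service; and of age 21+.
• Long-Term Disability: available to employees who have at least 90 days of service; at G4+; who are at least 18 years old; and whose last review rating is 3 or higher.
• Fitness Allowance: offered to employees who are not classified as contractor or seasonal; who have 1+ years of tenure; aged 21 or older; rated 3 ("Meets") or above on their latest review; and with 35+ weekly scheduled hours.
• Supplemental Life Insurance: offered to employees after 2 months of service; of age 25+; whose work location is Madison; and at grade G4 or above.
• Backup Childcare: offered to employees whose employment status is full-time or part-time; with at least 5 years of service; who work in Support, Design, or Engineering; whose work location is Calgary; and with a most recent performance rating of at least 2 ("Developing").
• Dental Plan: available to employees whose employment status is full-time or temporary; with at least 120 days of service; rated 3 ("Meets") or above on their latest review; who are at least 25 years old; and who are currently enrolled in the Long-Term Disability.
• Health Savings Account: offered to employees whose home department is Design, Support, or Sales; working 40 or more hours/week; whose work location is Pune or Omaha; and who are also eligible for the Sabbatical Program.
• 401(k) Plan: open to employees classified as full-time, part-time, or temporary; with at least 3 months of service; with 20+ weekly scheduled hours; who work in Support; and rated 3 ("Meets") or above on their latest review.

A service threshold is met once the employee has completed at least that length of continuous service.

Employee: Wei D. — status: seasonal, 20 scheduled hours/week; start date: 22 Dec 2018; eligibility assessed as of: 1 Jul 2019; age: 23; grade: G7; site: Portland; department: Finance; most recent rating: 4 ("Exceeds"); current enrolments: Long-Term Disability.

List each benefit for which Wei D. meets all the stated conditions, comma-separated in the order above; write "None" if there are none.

Long-Term Disability

Service from 22 Dec 2018 to 1 Jul 2019: 191 days.
Sabbatical Program — status seasonal ✗ (requires full-time or part-time) → not eligible.
Long-Term Disability — service 191 days ≥ 90 days ✓; grade G7 ≥ G4 ✓; age 23 ≥ 18 ✓; rating 4 ≥ 3 ✓ → eligible.
Fitness Allowance — status seasonal ✗ (excluded) → not eligible.
Supplemental Life Insurance — service 191 days ≥ 2 months (≈60 days) ✓; age 23 < 25 ✗ → not eligible.
Backup Childcare — status seasonal ✗ (requires full-time or part-time) → not eligible.
Dental Plan — status seasonal ✗ (requires full-time or temporary) → not eligible.
Health Savings Account — dept Finance ✗ → not eligible.
401(k) Plan — status seasonal ✗ (requires full-time, part-time, or temporary) → not eligible.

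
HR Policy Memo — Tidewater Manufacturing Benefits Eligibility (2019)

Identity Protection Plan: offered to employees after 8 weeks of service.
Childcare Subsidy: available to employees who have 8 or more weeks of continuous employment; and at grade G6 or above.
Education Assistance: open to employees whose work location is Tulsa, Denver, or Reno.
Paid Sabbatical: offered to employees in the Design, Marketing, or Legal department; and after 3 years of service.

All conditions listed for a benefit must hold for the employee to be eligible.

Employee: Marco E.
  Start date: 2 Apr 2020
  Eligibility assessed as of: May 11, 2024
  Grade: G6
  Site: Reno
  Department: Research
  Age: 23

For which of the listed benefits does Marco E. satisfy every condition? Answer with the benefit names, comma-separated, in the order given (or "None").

Service from 2 Apr 2020 to May 11, 2024: 1500 days.
Identity Protection Plan — service 1500 days ≥ 8 weeks (≈56 days) ✓ → eligible.
Childcare Subsidy — service 1500 days ≥ 8 weeks (≈56 days) ✓; grade G6 ≥ G6 ✓ → eligible.
Education Assistance — site Reno ✓ → eligible.
Paid Sabbatical — dept Research ✗ → not eligible.

Identity Protection Plan, Childcare Subsidy, Education Assistance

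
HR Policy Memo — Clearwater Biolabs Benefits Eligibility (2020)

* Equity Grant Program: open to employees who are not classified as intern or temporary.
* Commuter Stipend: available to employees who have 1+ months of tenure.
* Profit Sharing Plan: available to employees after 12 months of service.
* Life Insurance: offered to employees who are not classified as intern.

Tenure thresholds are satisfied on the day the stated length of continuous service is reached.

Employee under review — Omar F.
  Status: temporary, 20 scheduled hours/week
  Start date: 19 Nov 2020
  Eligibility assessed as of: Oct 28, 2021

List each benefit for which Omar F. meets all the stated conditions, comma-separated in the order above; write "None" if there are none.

Commuter Stipend, Life Insurance

Service from 19 Nov 2020 to Oct 28, 2021: 343 days.
Equity Grant Program — status temporary ✗ (excluded) → not eligible.
Commuter Stipend — service 343 days ≥ 1 month (≈30 days) ✓ → eligible.
Profit Sharing Plan — service 343 days < 12 months (≈360 days) ✗ → not eligible.
Life Insurance — status temporary ✓ (not excluded) → eligible.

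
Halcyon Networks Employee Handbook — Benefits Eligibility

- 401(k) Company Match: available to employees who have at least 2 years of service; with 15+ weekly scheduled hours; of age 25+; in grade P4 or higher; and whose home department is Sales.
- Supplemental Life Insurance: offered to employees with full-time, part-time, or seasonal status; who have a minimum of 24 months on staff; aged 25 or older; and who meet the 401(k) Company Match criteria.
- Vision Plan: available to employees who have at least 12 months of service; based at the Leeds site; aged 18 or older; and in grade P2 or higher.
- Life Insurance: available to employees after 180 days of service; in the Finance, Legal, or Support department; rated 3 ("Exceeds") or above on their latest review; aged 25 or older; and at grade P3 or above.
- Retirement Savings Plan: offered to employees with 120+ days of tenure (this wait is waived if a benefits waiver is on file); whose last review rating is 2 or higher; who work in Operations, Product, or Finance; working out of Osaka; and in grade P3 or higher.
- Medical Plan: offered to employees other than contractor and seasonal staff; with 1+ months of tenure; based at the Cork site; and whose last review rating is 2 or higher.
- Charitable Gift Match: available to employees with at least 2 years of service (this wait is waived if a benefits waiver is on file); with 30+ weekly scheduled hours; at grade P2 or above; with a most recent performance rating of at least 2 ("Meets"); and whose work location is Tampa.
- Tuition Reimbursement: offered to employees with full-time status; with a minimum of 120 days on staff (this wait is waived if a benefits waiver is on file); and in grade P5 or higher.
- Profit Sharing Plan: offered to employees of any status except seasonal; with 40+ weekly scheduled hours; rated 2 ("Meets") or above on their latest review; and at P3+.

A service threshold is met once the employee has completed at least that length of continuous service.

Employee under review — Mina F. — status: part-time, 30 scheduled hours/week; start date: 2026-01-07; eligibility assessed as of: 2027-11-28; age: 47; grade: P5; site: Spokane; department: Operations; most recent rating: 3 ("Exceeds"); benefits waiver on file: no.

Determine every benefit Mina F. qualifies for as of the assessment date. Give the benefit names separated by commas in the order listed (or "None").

None

Service from 2026-01-07 to 2027-11-28: 690 days.
401(k) Company Match — service 690 days < 2 years (≈730 days) ✗ → not eligible.
Supplemental Life Insurance — status part-time ✓; service 690 days < 24 months (≈720 days) ✗ → not eligible.
Vision Plan — service 690 days ≥ 12 months (≈360 days) ✓; site Spokane ✗ (not Leeds) → not eligible.
Life Insurance — service 690 days ≥ 180 days ✓; dept Operations ✗ → not eligible.
Retirement Savings Plan — no waiver, service 690 days ≥ 120 days ✓; rating 3 ≥ 2 ✓; dept Operations ✓; site Spokane ✗ (not Osaka) → not eligible.
Medical Plan — status part-time ✓ (not excluded); service 690 days ≥ 1 month (≈30 days) ✓; site Spokane ✗ (not Cork) → not eligible.
Charitable Gift Match — no waiver, service 690 days < 2 years (≈730 days) ✗ → not eligible.
Tuition Reimbursement — status part-time ✗ (requires full-time) → not eligible.
Profit Sharing Plan — status part-time ✓ (not excluded); 30 hrs/wk < 40 ✗ → not eligible.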